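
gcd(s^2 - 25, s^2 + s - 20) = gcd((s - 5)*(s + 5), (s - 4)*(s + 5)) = s + 5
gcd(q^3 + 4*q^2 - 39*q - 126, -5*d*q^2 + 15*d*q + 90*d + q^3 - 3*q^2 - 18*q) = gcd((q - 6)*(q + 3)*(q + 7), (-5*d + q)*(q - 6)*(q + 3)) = q^2 - 3*q - 18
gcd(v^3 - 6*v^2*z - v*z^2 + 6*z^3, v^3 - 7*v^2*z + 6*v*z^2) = v^2 - 7*v*z + 6*z^2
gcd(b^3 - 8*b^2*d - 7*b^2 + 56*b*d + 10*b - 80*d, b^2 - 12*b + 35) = b - 5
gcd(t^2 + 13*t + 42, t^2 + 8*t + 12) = t + 6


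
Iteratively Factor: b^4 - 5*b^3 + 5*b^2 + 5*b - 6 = (b - 1)*(b^3 - 4*b^2 + b + 6) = (b - 1)*(b + 1)*(b^2 - 5*b + 6) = (b - 2)*(b - 1)*(b + 1)*(b - 3)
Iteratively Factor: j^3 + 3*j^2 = (j)*(j^2 + 3*j) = j^2*(j + 3)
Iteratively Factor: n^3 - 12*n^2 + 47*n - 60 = (n - 4)*(n^2 - 8*n + 15) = (n - 5)*(n - 4)*(n - 3)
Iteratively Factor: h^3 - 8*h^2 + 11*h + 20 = (h + 1)*(h^2 - 9*h + 20) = (h - 4)*(h + 1)*(h - 5)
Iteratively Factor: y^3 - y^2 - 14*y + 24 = (y - 2)*(y^2 + y - 12) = (y - 3)*(y - 2)*(y + 4)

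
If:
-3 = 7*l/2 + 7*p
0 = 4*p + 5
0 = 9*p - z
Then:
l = 23/14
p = -5/4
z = -45/4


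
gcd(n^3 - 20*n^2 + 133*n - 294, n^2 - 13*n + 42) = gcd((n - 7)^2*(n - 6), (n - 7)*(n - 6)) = n^2 - 13*n + 42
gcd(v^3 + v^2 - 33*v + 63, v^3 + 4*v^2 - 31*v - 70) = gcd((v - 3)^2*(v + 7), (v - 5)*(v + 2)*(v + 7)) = v + 7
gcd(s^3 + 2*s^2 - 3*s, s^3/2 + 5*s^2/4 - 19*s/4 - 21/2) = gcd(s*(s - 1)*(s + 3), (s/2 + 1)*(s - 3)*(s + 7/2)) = 1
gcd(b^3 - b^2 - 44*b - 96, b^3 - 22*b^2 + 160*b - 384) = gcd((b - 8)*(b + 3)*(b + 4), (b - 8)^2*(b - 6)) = b - 8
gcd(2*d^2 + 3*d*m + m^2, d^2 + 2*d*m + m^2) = d + m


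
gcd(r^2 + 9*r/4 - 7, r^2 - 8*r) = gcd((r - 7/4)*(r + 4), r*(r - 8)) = 1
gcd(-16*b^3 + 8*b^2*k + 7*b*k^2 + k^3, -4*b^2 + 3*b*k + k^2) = 4*b^2 - 3*b*k - k^2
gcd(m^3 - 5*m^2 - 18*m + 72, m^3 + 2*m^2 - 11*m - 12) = m^2 + m - 12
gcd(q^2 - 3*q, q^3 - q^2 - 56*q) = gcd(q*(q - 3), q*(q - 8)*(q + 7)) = q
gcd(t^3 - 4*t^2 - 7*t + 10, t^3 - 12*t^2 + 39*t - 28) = t - 1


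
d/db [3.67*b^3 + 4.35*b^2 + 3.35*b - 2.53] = 11.01*b^2 + 8.7*b + 3.35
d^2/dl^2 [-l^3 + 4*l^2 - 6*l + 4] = 8 - 6*l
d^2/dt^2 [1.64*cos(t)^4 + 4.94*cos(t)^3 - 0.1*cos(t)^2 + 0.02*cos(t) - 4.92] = -26.24*cos(t)^4 - 44.46*cos(t)^3 + 20.08*cos(t)^2 + 29.62*cos(t) - 0.199999999999996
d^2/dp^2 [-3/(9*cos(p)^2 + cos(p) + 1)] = 3*(324*sin(p)^4 - 127*sin(p)^2 - 139*cos(p)/4 + 27*cos(3*p)/4 - 181)/(-9*sin(p)^2 + cos(p) + 10)^3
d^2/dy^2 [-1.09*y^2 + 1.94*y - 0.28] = -2.18000000000000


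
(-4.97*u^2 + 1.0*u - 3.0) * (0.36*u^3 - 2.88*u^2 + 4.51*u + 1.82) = -1.7892*u^5 + 14.6736*u^4 - 26.3747*u^3 + 4.1046*u^2 - 11.71*u - 5.46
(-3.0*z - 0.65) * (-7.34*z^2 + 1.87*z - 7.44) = 22.02*z^3 - 0.839*z^2 + 21.1045*z + 4.836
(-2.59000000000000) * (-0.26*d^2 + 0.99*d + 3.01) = 0.6734*d^2 - 2.5641*d - 7.7959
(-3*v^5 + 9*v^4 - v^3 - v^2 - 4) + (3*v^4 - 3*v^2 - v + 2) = -3*v^5 + 12*v^4 - v^3 - 4*v^2 - v - 2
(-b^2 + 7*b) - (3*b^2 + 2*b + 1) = -4*b^2 + 5*b - 1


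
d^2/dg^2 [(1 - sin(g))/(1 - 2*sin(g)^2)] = (-36*sin(g)^5 + 16*sin(g)^4 - 16*sin(g)^2 + 28*sin(g) - 9*sin(3*g) + 2*sin(5*g) - 4)/(2*sin(g)^2 - 1)^3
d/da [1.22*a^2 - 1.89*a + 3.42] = 2.44*a - 1.89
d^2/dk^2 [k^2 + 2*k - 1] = 2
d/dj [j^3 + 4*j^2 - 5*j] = 3*j^2 + 8*j - 5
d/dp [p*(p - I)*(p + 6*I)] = 3*p^2 + 10*I*p + 6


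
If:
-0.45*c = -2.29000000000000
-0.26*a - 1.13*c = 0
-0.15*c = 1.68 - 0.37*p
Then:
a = -22.12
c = 5.09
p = 6.60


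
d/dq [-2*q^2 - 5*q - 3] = -4*q - 5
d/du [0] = 0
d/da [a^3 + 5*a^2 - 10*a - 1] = 3*a^2 + 10*a - 10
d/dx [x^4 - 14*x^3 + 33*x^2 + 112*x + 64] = 4*x^3 - 42*x^2 + 66*x + 112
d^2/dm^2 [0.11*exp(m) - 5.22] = 0.11*exp(m)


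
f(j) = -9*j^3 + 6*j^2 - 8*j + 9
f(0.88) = 0.47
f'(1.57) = -55.71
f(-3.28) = 417.38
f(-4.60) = 1048.78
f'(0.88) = -18.35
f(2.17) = -72.07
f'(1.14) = -29.41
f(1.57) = -23.60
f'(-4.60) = -634.52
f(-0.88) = 26.82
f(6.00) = -1767.00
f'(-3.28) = -337.84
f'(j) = -27*j^2 + 12*j - 8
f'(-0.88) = -39.47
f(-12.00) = 16521.00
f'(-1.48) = -84.90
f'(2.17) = -109.10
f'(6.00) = -908.00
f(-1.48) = 63.16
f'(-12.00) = -4040.00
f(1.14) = -5.66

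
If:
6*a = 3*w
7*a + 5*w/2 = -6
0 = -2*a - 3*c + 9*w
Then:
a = -1/2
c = -8/3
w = -1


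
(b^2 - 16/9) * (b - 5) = b^3 - 5*b^2 - 16*b/9 + 80/9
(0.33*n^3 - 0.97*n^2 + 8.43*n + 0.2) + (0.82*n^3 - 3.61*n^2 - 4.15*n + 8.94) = 1.15*n^3 - 4.58*n^2 + 4.28*n + 9.14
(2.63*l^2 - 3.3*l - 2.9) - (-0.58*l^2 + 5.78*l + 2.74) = 3.21*l^2 - 9.08*l - 5.64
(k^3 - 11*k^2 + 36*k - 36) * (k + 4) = k^4 - 7*k^3 - 8*k^2 + 108*k - 144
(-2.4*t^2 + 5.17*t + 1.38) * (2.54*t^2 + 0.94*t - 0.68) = -6.096*t^4 + 10.8758*t^3 + 9.997*t^2 - 2.2184*t - 0.9384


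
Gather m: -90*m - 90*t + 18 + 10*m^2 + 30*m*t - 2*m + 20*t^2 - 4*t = 10*m^2 + m*(30*t - 92) + 20*t^2 - 94*t + 18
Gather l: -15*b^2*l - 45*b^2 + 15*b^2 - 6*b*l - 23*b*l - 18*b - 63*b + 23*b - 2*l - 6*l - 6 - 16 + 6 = -30*b^2 - 58*b + l*(-15*b^2 - 29*b - 8) - 16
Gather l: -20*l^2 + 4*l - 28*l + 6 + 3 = -20*l^2 - 24*l + 9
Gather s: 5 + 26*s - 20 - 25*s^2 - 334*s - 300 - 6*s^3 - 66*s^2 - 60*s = -6*s^3 - 91*s^2 - 368*s - 315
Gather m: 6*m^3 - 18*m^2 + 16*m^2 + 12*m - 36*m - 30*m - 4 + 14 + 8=6*m^3 - 2*m^2 - 54*m + 18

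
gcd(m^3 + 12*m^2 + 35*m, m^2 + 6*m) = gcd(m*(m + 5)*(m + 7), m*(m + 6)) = m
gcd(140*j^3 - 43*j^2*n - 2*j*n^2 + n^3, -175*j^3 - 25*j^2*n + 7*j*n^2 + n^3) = 35*j^2 - 2*j*n - n^2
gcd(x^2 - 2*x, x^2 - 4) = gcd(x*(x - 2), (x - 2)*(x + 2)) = x - 2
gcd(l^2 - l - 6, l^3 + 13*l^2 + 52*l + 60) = l + 2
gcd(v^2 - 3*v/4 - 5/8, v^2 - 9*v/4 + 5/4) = v - 5/4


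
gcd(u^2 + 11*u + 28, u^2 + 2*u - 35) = u + 7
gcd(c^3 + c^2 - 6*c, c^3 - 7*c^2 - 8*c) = c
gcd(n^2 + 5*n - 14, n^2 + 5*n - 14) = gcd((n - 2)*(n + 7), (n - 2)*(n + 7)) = n^2 + 5*n - 14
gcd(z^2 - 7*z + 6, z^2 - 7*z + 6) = z^2 - 7*z + 6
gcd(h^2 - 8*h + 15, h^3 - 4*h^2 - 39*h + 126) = h - 3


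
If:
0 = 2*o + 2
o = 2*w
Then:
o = -1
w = -1/2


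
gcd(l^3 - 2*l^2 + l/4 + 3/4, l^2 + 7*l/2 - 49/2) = 1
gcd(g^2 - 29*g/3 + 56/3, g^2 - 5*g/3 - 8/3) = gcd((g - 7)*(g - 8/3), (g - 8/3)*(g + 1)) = g - 8/3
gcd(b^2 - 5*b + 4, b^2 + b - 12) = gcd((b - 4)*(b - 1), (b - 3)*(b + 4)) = 1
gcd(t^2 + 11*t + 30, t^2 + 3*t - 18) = t + 6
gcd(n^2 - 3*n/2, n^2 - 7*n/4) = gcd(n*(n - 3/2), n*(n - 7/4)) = n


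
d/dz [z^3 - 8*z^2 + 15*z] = 3*z^2 - 16*z + 15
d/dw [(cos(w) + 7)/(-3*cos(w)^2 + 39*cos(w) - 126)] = (sin(w)^2 - 14*cos(w) + 132)*sin(w)/(3*(cos(w)^2 - 13*cos(w) + 42)^2)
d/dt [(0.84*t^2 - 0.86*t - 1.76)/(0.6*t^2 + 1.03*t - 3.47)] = (1.3812*t^2 - 3.7176*t + 4.797)/(0.36*t^4 + 1.236*t^3 - 3.1031*t^2 - 7.1482*t + 12.0409)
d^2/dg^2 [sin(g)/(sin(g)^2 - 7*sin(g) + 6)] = (-sin(g)^4 - 8*sin(g)^3 + 30*sin(g)^2 - 12*sin(g) - 84)/((sin(g) - 6)^3*(sin(g) - 1)^2)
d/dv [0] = 0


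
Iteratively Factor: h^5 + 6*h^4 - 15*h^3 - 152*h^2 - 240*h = (h + 3)*(h^4 + 3*h^3 - 24*h^2 - 80*h) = (h + 3)*(h + 4)*(h^3 - h^2 - 20*h) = h*(h + 3)*(h + 4)*(h^2 - h - 20) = h*(h - 5)*(h + 3)*(h + 4)*(h + 4)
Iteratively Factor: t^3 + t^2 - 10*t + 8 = (t - 2)*(t^2 + 3*t - 4) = (t - 2)*(t + 4)*(t - 1)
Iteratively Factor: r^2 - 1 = (r + 1)*(r - 1)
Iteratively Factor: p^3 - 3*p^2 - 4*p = (p + 1)*(p^2 - 4*p) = (p - 4)*(p + 1)*(p)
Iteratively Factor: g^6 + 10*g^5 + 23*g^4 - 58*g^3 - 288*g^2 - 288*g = (g - 3)*(g^5 + 13*g^4 + 62*g^3 + 128*g^2 + 96*g) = (g - 3)*(g + 3)*(g^4 + 10*g^3 + 32*g^2 + 32*g) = g*(g - 3)*(g + 3)*(g^3 + 10*g^2 + 32*g + 32) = g*(g - 3)*(g + 2)*(g + 3)*(g^2 + 8*g + 16) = g*(g - 3)*(g + 2)*(g + 3)*(g + 4)*(g + 4)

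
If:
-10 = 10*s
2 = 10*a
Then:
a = 1/5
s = -1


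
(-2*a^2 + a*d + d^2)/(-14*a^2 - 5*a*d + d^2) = (a - d)/(7*a - d)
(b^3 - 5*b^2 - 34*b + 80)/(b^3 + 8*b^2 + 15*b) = (b^2 - 10*b + 16)/(b*(b + 3))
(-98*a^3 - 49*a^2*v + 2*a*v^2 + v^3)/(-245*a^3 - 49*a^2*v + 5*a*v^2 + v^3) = (2*a + v)/(5*a + v)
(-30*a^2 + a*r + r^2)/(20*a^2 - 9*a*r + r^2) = (6*a + r)/(-4*a + r)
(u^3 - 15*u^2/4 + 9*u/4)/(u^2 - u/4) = (4*u^2 - 15*u + 9)/(4*u - 1)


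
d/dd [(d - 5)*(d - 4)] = 2*d - 9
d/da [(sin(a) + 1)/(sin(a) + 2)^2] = -sin(2*a)/(2*(sin(a) + 2)^3)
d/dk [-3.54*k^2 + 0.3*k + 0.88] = 0.3 - 7.08*k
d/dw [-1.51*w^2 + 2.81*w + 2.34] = 2.81 - 3.02*w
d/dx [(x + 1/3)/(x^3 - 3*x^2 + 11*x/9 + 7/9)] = 6*(5 - 3*x)/(9*x^4 - 60*x^3 + 142*x^2 - 140*x + 49)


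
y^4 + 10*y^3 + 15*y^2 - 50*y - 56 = (y - 2)*(y + 1)*(y + 4)*(y + 7)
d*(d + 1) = d^2 + d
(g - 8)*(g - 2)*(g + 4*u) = g^3 + 4*g^2*u - 10*g^2 - 40*g*u + 16*g + 64*u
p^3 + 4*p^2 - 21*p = p*(p - 3)*(p + 7)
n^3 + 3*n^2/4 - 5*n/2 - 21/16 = (n - 3/2)*(n + 1/2)*(n + 7/4)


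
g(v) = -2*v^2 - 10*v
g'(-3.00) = 2.00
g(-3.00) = 12.00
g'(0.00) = -10.00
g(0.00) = 0.00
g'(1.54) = -16.16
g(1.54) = -20.14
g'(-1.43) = -4.28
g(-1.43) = 10.21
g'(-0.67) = -7.32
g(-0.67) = 5.80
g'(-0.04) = -9.84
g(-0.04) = 0.40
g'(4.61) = -28.44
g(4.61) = -88.60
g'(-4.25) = 7.00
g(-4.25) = 6.38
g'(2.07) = -18.28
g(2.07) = -29.27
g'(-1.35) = -4.60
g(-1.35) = 9.86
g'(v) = -4*v - 10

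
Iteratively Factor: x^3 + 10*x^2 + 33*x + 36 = (x + 3)*(x^2 + 7*x + 12) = (x + 3)^2*(x + 4)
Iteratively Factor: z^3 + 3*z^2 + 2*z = (z)*(z^2 + 3*z + 2) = z*(z + 2)*(z + 1)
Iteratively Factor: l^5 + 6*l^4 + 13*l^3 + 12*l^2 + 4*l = (l + 2)*(l^4 + 4*l^3 + 5*l^2 + 2*l) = (l + 2)^2*(l^3 + 2*l^2 + l) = (l + 1)*(l + 2)^2*(l^2 + l) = (l + 1)^2*(l + 2)^2*(l)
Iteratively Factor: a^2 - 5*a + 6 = (a - 2)*(a - 3)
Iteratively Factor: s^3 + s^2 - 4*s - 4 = (s - 2)*(s^2 + 3*s + 2) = (s - 2)*(s + 2)*(s + 1)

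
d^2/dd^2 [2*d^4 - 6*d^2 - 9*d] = 24*d^2 - 12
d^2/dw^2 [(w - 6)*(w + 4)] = 2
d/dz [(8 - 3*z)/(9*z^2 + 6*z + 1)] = 3*(3*z - 17)/(27*z^3 + 27*z^2 + 9*z + 1)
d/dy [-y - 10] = -1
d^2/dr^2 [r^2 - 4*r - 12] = 2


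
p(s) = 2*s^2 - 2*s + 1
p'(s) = 4*s - 2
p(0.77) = 0.65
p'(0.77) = 1.08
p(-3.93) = 39.75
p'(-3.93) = -17.72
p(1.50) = 2.50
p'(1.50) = 4.00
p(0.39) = 0.52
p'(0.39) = -0.44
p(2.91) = 12.12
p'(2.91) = 9.64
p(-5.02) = 61.44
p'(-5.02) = -22.08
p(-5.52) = 72.98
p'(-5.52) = -24.08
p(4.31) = 29.53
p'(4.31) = 15.24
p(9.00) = 145.00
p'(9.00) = 34.00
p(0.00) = 1.00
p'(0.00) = -2.00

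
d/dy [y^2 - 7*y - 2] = 2*y - 7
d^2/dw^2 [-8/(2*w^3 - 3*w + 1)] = 48*(2*w*(2*w^3 - 3*w + 1) - 3*(2*w^2 - 1)^2)/(2*w^3 - 3*w + 1)^3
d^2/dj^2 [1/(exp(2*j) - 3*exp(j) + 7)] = ((3 - 4*exp(j))*(exp(2*j) - 3*exp(j) + 7) + 2*(2*exp(j) - 3)^2*exp(j))*exp(j)/(exp(2*j) - 3*exp(j) + 7)^3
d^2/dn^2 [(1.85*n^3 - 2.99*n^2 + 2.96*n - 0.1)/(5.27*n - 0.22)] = (102.75973*n^3 - 12.86934*n^2 + 0.537239999999997*n + 1.019636)/(146.363183*n^3 - 18.330114*n^2 + 0.765204*n - 0.010648)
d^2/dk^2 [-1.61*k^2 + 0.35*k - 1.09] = -3.22000000000000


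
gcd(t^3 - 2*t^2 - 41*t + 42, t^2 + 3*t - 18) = t + 6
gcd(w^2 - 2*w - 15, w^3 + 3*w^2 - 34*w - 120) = 1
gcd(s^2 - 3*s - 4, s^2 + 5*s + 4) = s + 1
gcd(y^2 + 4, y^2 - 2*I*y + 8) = y + 2*I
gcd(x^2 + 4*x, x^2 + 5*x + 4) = x + 4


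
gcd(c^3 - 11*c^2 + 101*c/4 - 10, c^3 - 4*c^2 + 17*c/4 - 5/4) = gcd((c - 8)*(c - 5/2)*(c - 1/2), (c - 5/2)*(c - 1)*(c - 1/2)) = c^2 - 3*c + 5/4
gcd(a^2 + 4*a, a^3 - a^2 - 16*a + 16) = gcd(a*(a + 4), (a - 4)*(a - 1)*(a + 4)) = a + 4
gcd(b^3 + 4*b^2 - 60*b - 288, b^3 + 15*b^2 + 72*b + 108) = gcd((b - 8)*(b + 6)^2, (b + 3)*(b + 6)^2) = b^2 + 12*b + 36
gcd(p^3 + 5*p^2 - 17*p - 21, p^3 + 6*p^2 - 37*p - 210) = p + 7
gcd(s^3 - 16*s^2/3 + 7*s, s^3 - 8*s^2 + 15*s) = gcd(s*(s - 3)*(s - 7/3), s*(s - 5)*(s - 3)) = s^2 - 3*s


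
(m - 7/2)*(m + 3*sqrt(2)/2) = m^2 - 7*m/2 + 3*sqrt(2)*m/2 - 21*sqrt(2)/4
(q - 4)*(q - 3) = q^2 - 7*q + 12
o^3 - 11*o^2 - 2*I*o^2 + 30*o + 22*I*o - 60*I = (o - 6)*(o - 5)*(o - 2*I)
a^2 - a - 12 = (a - 4)*(a + 3)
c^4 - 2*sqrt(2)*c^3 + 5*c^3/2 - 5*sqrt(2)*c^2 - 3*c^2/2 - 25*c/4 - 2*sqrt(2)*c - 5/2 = (c + 1/2)*(c + 2)*(c - 5*sqrt(2)/2)*(c + sqrt(2)/2)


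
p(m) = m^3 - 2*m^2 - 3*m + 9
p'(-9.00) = 276.00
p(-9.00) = -855.00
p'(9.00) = 204.00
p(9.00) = 549.00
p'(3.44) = 18.74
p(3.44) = 15.72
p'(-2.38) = 23.51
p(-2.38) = -8.67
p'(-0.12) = -2.48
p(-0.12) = 9.33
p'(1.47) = -2.40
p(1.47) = 3.44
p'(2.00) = 1.00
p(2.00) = 3.00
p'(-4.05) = 62.41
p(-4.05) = -78.09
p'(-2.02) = 17.32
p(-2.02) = -1.34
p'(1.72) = -1.00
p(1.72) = 3.01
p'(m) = 3*m^2 - 4*m - 3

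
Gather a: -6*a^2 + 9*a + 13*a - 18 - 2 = -6*a^2 + 22*a - 20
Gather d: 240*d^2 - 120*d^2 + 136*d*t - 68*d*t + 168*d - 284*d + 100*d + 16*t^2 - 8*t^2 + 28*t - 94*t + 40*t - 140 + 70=120*d^2 + d*(68*t - 16) + 8*t^2 - 26*t - 70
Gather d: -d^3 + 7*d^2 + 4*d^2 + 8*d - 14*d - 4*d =-d^3 + 11*d^2 - 10*d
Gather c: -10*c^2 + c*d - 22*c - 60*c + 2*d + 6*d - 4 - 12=-10*c^2 + c*(d - 82) + 8*d - 16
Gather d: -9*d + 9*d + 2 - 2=0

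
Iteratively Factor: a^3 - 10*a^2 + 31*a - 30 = (a - 2)*(a^2 - 8*a + 15) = (a - 3)*(a - 2)*(a - 5)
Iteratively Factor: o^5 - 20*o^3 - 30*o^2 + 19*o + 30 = (o - 5)*(o^4 + 5*o^3 + 5*o^2 - 5*o - 6) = (o - 5)*(o + 2)*(o^3 + 3*o^2 - o - 3) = (o - 5)*(o - 1)*(o + 2)*(o^2 + 4*o + 3) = (o - 5)*(o - 1)*(o + 1)*(o + 2)*(o + 3)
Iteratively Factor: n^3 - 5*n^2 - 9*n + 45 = (n + 3)*(n^2 - 8*n + 15) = (n - 3)*(n + 3)*(n - 5)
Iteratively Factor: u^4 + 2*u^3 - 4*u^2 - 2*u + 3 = (u - 1)*(u^3 + 3*u^2 - u - 3) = (u - 1)*(u + 3)*(u^2 - 1) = (u - 1)^2*(u + 3)*(u + 1)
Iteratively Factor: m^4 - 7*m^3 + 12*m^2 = (m)*(m^3 - 7*m^2 + 12*m) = m^2*(m^2 - 7*m + 12) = m^2*(m - 3)*(m - 4)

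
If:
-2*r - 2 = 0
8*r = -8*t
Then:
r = -1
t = 1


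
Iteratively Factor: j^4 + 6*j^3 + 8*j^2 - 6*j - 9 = (j - 1)*(j^3 + 7*j^2 + 15*j + 9) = (j - 1)*(j + 3)*(j^2 + 4*j + 3) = (j - 1)*(j + 3)^2*(j + 1)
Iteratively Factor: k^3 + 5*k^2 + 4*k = (k + 1)*(k^2 + 4*k) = k*(k + 1)*(k + 4)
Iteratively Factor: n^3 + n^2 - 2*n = (n + 2)*(n^2 - n) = n*(n + 2)*(n - 1)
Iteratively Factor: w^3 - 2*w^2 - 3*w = (w + 1)*(w^2 - 3*w) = w*(w + 1)*(w - 3)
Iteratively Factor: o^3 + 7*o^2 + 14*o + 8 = (o + 2)*(o^2 + 5*o + 4) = (o + 2)*(o + 4)*(o + 1)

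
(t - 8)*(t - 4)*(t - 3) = t^3 - 15*t^2 + 68*t - 96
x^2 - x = x*(x - 1)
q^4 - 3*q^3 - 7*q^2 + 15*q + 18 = (q - 3)^2*(q + 1)*(q + 2)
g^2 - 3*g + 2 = (g - 2)*(g - 1)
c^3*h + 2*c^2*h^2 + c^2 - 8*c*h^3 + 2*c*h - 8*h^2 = (c - 2*h)*(c + 4*h)*(c*h + 1)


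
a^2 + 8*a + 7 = (a + 1)*(a + 7)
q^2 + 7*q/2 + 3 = (q + 3/2)*(q + 2)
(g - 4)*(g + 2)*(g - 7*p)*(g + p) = g^4 - 6*g^3*p - 2*g^3 - 7*g^2*p^2 + 12*g^2*p - 8*g^2 + 14*g*p^2 + 48*g*p + 56*p^2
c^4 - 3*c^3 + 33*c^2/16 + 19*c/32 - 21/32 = (c - 7/4)*(c - 1)*(c - 3/4)*(c + 1/2)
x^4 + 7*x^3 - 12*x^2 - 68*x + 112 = (x - 2)^2*(x + 4)*(x + 7)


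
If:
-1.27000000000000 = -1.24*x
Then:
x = 1.02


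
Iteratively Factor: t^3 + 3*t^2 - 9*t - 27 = (t + 3)*(t^2 - 9) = (t + 3)^2*(t - 3)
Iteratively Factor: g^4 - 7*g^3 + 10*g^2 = (g - 2)*(g^3 - 5*g^2) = (g - 5)*(g - 2)*(g^2) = g*(g - 5)*(g - 2)*(g)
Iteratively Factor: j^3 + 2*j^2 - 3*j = (j + 3)*(j^2 - j) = j*(j + 3)*(j - 1)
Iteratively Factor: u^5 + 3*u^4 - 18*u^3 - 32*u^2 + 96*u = (u + 4)*(u^4 - u^3 - 14*u^2 + 24*u) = (u + 4)^2*(u^3 - 5*u^2 + 6*u) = u*(u + 4)^2*(u^2 - 5*u + 6) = u*(u - 3)*(u + 4)^2*(u - 2)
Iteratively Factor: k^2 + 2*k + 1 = (k + 1)*(k + 1)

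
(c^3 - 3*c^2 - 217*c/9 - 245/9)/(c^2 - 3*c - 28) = (c^2 + 4*c + 35/9)/(c + 4)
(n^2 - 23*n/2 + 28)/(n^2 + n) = (n^2 - 23*n/2 + 28)/(n*(n + 1))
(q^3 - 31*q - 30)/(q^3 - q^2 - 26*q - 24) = (q + 5)/(q + 4)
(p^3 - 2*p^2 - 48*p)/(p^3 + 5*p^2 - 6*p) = (p - 8)/(p - 1)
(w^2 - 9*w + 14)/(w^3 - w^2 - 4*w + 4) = (w - 7)/(w^2 + w - 2)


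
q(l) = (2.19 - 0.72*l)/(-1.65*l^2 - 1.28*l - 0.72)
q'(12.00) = -0.00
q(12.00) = 0.03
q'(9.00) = -0.00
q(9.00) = 0.03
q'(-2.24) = -0.50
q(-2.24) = -0.62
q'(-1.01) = -4.21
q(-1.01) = -2.63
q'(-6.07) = -0.03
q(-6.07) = -0.12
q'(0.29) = 3.51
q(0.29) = -1.61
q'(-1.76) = -1.02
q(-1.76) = -0.97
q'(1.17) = 0.51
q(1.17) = -0.30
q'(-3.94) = -0.10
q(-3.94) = -0.24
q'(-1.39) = -1.99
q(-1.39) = -1.50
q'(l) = (2.19 - 0.72*l)*(3.3*l + 1.28)/(-1.65*l^2 - 1.28*l - 0.72)^2 - 0.72/(-1.65*l^2 - 1.28*l - 0.72)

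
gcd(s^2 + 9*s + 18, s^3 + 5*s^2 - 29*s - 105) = s + 3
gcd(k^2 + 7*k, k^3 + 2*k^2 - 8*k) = k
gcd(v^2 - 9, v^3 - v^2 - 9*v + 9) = v^2 - 9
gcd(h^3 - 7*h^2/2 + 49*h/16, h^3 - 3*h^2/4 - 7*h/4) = h^2 - 7*h/4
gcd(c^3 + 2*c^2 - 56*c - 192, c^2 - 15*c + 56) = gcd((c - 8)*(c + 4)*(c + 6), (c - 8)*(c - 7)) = c - 8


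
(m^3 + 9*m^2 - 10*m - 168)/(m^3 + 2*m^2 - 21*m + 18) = (m^2 + 3*m - 28)/(m^2 - 4*m + 3)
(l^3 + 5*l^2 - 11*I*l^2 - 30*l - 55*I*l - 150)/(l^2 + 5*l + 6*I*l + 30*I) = (l^2 - 11*I*l - 30)/(l + 6*I)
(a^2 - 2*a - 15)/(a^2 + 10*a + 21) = (a - 5)/(a + 7)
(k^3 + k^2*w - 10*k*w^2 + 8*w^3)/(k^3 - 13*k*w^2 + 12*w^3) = (-k + 2*w)/(-k + 3*w)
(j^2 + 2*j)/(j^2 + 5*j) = (j + 2)/(j + 5)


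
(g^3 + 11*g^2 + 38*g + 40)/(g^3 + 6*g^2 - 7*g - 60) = (g + 2)/(g - 3)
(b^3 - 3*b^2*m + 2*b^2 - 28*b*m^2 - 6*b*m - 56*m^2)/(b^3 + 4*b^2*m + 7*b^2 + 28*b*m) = (b^2 - 7*b*m + 2*b - 14*m)/(b*(b + 7))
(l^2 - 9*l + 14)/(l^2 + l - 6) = (l - 7)/(l + 3)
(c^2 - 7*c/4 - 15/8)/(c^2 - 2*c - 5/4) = (4*c + 3)/(2*(2*c + 1))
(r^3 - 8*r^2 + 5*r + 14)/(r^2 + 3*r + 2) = (r^2 - 9*r + 14)/(r + 2)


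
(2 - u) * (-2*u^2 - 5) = 2*u^3 - 4*u^2 + 5*u - 10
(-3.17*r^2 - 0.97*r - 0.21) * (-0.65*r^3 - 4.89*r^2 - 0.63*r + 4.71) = 2.0605*r^5 + 16.1318*r^4 + 6.8769*r^3 - 13.2927*r^2 - 4.4364*r - 0.9891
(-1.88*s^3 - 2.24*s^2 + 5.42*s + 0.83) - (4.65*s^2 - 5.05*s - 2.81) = -1.88*s^3 - 6.89*s^2 + 10.47*s + 3.64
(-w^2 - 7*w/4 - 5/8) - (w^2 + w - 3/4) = -2*w^2 - 11*w/4 + 1/8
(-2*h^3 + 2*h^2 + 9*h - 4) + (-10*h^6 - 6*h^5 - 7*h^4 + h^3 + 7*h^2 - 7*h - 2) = -10*h^6 - 6*h^5 - 7*h^4 - h^3 + 9*h^2 + 2*h - 6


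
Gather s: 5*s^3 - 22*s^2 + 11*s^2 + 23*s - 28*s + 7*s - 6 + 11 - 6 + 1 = 5*s^3 - 11*s^2 + 2*s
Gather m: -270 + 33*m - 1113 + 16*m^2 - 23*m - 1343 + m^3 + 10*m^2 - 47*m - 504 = m^3 + 26*m^2 - 37*m - 3230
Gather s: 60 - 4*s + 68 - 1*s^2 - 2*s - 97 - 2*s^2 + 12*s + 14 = -3*s^2 + 6*s + 45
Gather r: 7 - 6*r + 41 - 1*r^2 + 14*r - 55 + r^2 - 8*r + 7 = 0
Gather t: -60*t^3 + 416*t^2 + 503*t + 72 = -60*t^3 + 416*t^2 + 503*t + 72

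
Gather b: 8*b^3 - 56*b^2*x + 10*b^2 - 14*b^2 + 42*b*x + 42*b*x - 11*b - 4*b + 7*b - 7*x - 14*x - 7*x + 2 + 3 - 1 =8*b^3 + b^2*(-56*x - 4) + b*(84*x - 8) - 28*x + 4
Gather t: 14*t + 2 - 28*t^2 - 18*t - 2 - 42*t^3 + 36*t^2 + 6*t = -42*t^3 + 8*t^2 + 2*t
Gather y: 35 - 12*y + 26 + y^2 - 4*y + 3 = y^2 - 16*y + 64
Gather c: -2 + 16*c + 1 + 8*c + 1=24*c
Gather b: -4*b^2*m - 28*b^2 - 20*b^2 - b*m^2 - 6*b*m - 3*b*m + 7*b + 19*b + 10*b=b^2*(-4*m - 48) + b*(-m^2 - 9*m + 36)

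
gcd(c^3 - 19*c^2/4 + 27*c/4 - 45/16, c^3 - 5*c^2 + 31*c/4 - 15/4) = c^2 - 4*c + 15/4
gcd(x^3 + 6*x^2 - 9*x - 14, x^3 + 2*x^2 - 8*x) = x - 2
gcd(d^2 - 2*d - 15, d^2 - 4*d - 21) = d + 3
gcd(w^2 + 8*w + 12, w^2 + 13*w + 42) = w + 6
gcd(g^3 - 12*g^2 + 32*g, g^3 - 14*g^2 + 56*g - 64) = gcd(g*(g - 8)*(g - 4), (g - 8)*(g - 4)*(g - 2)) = g^2 - 12*g + 32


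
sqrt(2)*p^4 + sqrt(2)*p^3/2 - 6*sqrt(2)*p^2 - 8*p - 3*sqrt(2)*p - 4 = (p - 2*sqrt(2))*(p + sqrt(2))^2*(sqrt(2)*p + sqrt(2)/2)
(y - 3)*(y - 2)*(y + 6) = y^3 + y^2 - 24*y + 36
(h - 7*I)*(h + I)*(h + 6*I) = h^3 + 43*h + 42*I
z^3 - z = z*(z - 1)*(z + 1)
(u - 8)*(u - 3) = u^2 - 11*u + 24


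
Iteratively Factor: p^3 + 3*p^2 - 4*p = (p - 1)*(p^2 + 4*p) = p*(p - 1)*(p + 4)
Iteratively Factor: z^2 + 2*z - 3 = (z + 3)*(z - 1)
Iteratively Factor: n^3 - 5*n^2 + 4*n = (n - 4)*(n^2 - n) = n*(n - 4)*(n - 1)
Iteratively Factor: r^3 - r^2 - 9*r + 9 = (r - 1)*(r^2 - 9) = (r - 1)*(r + 3)*(r - 3)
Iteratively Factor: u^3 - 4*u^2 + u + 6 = (u + 1)*(u^2 - 5*u + 6) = (u - 3)*(u + 1)*(u - 2)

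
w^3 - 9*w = w*(w - 3)*(w + 3)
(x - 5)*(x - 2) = x^2 - 7*x + 10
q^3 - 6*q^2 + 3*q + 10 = (q - 5)*(q - 2)*(q + 1)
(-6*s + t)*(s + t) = -6*s^2 - 5*s*t + t^2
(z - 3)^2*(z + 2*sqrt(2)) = z^3 - 6*z^2 + 2*sqrt(2)*z^2 - 12*sqrt(2)*z + 9*z + 18*sqrt(2)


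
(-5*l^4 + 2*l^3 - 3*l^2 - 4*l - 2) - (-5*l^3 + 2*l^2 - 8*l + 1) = -5*l^4 + 7*l^3 - 5*l^2 + 4*l - 3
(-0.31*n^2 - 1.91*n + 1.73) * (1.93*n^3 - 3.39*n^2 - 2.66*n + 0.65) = -0.5983*n^5 - 2.6354*n^4 + 10.6384*n^3 - 0.9856*n^2 - 5.8433*n + 1.1245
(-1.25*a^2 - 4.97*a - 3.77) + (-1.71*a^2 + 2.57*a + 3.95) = -2.96*a^2 - 2.4*a + 0.18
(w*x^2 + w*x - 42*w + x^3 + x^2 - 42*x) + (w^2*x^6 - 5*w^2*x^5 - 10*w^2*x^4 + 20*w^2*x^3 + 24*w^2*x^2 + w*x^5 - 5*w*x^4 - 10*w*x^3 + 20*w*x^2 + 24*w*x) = w^2*x^6 - 5*w^2*x^5 - 10*w^2*x^4 + 20*w^2*x^3 + 24*w^2*x^2 + w*x^5 - 5*w*x^4 - 10*w*x^3 + 21*w*x^2 + 25*w*x - 42*w + x^3 + x^2 - 42*x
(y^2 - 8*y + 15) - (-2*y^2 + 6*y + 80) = 3*y^2 - 14*y - 65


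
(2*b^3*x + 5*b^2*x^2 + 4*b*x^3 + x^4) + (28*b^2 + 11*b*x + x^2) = 2*b^3*x + 5*b^2*x^2 + 28*b^2 + 4*b*x^3 + 11*b*x + x^4 + x^2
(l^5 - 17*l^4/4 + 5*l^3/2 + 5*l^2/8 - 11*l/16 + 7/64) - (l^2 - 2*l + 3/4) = l^5 - 17*l^4/4 + 5*l^3/2 - 3*l^2/8 + 21*l/16 - 41/64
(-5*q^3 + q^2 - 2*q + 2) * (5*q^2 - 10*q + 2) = -25*q^5 + 55*q^4 - 30*q^3 + 32*q^2 - 24*q + 4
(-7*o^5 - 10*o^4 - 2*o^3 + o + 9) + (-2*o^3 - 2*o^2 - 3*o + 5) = -7*o^5 - 10*o^4 - 4*o^3 - 2*o^2 - 2*o + 14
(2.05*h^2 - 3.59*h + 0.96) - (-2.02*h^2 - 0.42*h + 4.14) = 4.07*h^2 - 3.17*h - 3.18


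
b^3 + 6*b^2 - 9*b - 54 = (b - 3)*(b + 3)*(b + 6)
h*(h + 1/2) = h^2 + h/2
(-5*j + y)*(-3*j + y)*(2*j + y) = 30*j^3 - j^2*y - 6*j*y^2 + y^3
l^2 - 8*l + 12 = (l - 6)*(l - 2)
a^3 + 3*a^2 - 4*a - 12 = (a - 2)*(a + 2)*(a + 3)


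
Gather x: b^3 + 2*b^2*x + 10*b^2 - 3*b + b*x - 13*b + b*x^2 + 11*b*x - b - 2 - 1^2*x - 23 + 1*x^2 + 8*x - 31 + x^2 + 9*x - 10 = b^3 + 10*b^2 - 17*b + x^2*(b + 2) + x*(2*b^2 + 12*b + 16) - 66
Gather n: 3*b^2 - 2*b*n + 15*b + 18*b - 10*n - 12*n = 3*b^2 + 33*b + n*(-2*b - 22)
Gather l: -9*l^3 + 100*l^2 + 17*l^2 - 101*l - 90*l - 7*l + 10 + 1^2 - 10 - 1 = -9*l^3 + 117*l^2 - 198*l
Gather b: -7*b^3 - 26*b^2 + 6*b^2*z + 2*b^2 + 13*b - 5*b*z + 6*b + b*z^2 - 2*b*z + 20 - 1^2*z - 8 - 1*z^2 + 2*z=-7*b^3 + b^2*(6*z - 24) + b*(z^2 - 7*z + 19) - z^2 + z + 12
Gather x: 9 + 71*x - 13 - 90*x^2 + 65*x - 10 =-90*x^2 + 136*x - 14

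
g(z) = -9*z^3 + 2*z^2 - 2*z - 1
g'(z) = -27*z^2 + 4*z - 2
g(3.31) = -312.09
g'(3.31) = -284.57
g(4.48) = -779.06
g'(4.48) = -525.98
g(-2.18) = 106.11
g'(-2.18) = -139.03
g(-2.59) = 173.96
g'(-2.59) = -193.48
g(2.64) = -157.94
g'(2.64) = -179.62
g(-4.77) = 1030.83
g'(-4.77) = -635.41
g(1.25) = -17.95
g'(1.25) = -39.19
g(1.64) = -38.60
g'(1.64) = -68.06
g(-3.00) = 266.00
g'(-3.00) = -257.00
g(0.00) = -1.00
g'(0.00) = -2.00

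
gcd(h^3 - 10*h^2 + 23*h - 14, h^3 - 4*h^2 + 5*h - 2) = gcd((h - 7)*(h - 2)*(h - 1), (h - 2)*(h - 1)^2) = h^2 - 3*h + 2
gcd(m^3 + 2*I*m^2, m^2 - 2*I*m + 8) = m + 2*I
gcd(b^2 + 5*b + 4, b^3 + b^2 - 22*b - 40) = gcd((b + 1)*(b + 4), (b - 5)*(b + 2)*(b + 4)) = b + 4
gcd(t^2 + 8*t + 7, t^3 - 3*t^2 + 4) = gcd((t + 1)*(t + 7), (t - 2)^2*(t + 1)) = t + 1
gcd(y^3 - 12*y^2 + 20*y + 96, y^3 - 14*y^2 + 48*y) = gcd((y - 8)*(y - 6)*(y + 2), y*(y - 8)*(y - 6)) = y^2 - 14*y + 48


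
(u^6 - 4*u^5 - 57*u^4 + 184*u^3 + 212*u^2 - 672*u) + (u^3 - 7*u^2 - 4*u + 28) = u^6 - 4*u^5 - 57*u^4 + 185*u^3 + 205*u^2 - 676*u + 28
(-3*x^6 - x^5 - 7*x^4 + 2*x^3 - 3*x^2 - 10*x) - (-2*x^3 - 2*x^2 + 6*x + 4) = -3*x^6 - x^5 - 7*x^4 + 4*x^3 - x^2 - 16*x - 4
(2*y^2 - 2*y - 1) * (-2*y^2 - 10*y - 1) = -4*y^4 - 16*y^3 + 20*y^2 + 12*y + 1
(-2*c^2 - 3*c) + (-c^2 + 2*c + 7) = -3*c^2 - c + 7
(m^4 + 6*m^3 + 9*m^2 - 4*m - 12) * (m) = m^5 + 6*m^4 + 9*m^3 - 4*m^2 - 12*m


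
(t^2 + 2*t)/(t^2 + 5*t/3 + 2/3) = 3*t*(t + 2)/(3*t^2 + 5*t + 2)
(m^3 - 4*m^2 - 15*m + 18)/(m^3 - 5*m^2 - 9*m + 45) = (m^2 - 7*m + 6)/(m^2 - 8*m + 15)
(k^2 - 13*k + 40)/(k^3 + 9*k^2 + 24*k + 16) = (k^2 - 13*k + 40)/(k^3 + 9*k^2 + 24*k + 16)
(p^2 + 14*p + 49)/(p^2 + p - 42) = (p + 7)/(p - 6)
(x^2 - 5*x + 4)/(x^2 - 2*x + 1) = (x - 4)/(x - 1)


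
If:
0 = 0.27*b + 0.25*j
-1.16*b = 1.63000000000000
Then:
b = -1.41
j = 1.52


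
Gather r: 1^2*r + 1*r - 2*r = 0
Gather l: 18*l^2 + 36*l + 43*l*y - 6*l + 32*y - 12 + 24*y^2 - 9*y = 18*l^2 + l*(43*y + 30) + 24*y^2 + 23*y - 12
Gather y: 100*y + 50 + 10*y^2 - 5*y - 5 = 10*y^2 + 95*y + 45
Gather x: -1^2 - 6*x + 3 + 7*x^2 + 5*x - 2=7*x^2 - x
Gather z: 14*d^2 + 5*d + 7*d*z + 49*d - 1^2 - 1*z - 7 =14*d^2 + 54*d + z*(7*d - 1) - 8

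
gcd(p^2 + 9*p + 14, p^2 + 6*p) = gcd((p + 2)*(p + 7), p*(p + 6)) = 1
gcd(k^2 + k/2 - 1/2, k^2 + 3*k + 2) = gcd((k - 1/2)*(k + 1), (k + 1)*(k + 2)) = k + 1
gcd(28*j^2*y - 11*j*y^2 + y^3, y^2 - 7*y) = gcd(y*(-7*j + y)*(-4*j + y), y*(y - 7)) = y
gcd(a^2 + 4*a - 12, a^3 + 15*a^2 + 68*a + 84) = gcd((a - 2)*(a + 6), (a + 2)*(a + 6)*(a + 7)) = a + 6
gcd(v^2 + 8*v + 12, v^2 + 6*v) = v + 6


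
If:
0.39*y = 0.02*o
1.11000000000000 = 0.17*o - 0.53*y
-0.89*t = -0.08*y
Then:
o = 7.77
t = 0.04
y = 0.40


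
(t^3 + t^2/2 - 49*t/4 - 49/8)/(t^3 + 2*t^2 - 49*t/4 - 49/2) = (t + 1/2)/(t + 2)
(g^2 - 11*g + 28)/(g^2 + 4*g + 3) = (g^2 - 11*g + 28)/(g^2 + 4*g + 3)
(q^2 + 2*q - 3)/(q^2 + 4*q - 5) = (q + 3)/(q + 5)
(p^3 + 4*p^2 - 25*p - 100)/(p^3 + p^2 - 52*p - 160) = (p - 5)/(p - 8)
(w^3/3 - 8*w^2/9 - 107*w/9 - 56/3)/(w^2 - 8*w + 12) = (3*w^3 - 8*w^2 - 107*w - 168)/(9*(w^2 - 8*w + 12))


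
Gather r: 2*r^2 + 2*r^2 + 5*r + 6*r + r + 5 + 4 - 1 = 4*r^2 + 12*r + 8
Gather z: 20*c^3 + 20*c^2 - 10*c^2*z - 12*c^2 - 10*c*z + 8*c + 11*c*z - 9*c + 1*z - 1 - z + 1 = 20*c^3 + 8*c^2 - c + z*(-10*c^2 + c)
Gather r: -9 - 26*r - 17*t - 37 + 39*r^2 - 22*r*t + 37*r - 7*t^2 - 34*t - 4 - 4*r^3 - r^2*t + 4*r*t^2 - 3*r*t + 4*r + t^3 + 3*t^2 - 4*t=-4*r^3 + r^2*(39 - t) + r*(4*t^2 - 25*t + 15) + t^3 - 4*t^2 - 55*t - 50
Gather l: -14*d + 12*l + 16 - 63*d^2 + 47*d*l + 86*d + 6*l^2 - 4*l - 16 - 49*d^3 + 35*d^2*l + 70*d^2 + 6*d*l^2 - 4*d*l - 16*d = -49*d^3 + 7*d^2 + 56*d + l^2*(6*d + 6) + l*(35*d^2 + 43*d + 8)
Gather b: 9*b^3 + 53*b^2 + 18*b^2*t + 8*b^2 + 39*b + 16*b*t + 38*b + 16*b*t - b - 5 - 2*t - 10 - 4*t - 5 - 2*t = 9*b^3 + b^2*(18*t + 61) + b*(32*t + 76) - 8*t - 20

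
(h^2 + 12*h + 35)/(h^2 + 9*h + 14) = (h + 5)/(h + 2)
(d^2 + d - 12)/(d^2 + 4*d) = (d - 3)/d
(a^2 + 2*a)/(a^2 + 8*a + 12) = a/(a + 6)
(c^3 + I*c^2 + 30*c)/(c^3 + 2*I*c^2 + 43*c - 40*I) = c*(c + 6*I)/(c^2 + 7*I*c + 8)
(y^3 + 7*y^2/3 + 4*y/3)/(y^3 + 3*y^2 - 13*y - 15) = y*(3*y + 4)/(3*(y^2 + 2*y - 15))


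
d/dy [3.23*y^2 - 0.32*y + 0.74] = 6.46*y - 0.32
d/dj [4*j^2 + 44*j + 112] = 8*j + 44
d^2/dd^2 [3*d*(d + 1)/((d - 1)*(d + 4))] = 12*(-d^3 + 6*d^2 + 6*d + 14)/(d^6 + 9*d^5 + 15*d^4 - 45*d^3 - 60*d^2 + 144*d - 64)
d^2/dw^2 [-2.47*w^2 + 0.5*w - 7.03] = -4.94000000000000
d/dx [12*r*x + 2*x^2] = 12*r + 4*x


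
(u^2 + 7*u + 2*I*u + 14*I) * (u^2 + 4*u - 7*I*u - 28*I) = u^4 + 11*u^3 - 5*I*u^3 + 42*u^2 - 55*I*u^2 + 154*u - 140*I*u + 392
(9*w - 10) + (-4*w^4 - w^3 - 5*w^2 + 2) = -4*w^4 - w^3 - 5*w^2 + 9*w - 8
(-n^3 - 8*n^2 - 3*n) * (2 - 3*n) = 3*n^4 + 22*n^3 - 7*n^2 - 6*n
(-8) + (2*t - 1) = 2*t - 9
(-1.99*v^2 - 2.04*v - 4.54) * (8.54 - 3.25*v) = 6.4675*v^3 - 10.3646*v^2 - 2.6666*v - 38.7716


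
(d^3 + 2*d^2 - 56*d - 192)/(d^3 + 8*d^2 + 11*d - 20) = (d^2 - 2*d - 48)/(d^2 + 4*d - 5)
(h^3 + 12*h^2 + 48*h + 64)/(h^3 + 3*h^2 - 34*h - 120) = (h^2 + 8*h + 16)/(h^2 - h - 30)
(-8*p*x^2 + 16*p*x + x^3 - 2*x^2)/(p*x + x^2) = (-8*p*x + 16*p + x^2 - 2*x)/(p + x)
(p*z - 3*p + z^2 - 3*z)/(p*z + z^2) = (z - 3)/z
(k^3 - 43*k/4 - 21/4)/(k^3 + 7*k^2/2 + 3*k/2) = (k - 7/2)/k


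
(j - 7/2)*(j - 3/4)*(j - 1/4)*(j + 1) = j^4 - 7*j^3/2 - 13*j^2/16 + 97*j/32 - 21/32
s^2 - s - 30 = (s - 6)*(s + 5)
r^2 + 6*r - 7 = (r - 1)*(r + 7)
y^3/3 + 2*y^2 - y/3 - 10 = (y/3 + 1)*(y - 2)*(y + 5)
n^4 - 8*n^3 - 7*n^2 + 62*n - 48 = (n - 8)*(n - 2)*(n - 1)*(n + 3)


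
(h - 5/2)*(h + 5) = h^2 + 5*h/2 - 25/2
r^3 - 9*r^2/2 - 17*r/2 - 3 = (r - 6)*(r + 1/2)*(r + 1)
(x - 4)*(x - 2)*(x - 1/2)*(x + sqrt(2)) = x^4 - 13*x^3/2 + sqrt(2)*x^3 - 13*sqrt(2)*x^2/2 + 11*x^2 - 4*x + 11*sqrt(2)*x - 4*sqrt(2)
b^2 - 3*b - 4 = (b - 4)*(b + 1)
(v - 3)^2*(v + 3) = v^3 - 3*v^2 - 9*v + 27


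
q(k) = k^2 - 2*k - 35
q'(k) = 2*k - 2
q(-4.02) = -10.80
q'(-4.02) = -10.04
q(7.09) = 1.09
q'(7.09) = 12.18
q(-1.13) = -31.46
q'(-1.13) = -4.26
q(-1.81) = -28.10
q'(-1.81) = -5.62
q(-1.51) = -29.70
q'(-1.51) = -5.02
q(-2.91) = -20.71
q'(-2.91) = -7.82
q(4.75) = -21.94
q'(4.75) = 7.50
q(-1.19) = -31.20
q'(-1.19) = -4.38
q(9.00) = 28.00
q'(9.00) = 16.00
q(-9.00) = 64.00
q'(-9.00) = -20.00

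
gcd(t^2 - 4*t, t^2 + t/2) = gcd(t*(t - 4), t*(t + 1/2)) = t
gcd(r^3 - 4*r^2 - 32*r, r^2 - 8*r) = r^2 - 8*r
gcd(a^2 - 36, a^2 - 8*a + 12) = a - 6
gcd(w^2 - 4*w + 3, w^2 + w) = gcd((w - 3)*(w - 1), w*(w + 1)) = 1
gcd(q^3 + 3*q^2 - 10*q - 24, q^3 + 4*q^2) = q + 4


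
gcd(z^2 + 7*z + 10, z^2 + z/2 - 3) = z + 2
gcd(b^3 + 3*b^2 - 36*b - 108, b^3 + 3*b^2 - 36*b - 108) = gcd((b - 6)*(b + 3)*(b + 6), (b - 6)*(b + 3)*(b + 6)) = b^3 + 3*b^2 - 36*b - 108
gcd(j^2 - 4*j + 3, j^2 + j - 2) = j - 1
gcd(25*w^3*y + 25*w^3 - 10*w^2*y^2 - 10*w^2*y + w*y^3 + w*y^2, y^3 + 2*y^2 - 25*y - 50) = 1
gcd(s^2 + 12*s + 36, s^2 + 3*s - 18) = s + 6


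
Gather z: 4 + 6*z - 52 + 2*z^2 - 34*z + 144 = 2*z^2 - 28*z + 96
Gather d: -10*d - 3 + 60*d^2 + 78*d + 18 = 60*d^2 + 68*d + 15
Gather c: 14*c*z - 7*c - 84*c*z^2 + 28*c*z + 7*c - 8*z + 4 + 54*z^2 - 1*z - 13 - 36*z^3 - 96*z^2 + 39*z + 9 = c*(-84*z^2 + 42*z) - 36*z^3 - 42*z^2 + 30*z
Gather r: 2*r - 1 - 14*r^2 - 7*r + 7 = -14*r^2 - 5*r + 6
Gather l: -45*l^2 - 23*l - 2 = -45*l^2 - 23*l - 2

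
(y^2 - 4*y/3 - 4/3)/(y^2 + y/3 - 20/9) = 3*(3*y^2 - 4*y - 4)/(9*y^2 + 3*y - 20)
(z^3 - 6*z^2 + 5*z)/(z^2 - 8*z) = (z^2 - 6*z + 5)/(z - 8)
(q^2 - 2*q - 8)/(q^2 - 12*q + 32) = (q + 2)/(q - 8)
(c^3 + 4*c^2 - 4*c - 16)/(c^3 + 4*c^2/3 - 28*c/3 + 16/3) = 3*(c + 2)/(3*c - 2)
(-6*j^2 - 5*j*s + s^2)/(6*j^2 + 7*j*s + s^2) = (-6*j + s)/(6*j + s)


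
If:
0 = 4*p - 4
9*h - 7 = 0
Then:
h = 7/9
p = 1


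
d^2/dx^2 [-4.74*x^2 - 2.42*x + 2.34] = -9.48000000000000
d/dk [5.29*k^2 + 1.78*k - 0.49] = 10.58*k + 1.78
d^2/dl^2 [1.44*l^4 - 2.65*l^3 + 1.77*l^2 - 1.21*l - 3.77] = 17.28*l^2 - 15.9*l + 3.54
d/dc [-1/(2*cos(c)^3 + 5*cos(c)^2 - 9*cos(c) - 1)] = 4*(-6*cos(c)^2 - 10*cos(c) + 9)*sin(c)/(-15*cos(c) + 5*cos(2*c) + cos(3*c) + 3)^2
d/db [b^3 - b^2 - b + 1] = 3*b^2 - 2*b - 1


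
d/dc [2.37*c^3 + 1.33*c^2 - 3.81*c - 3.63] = 7.11*c^2 + 2.66*c - 3.81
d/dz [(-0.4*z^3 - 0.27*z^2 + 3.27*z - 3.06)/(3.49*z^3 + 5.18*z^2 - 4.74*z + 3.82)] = (-1.1297*z^4 - 19.0326*z^3 + 11.7954*z^2 + 29.6388*z - 2.013)/(12.1801*z^6 + 36.1564*z^5 - 6.2528*z^4 - 22.4428*z^3 + 62.0428*z^2 - 36.2136*z + 14.5924)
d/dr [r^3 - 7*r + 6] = 3*r^2 - 7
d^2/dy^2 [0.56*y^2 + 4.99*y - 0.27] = 1.12000000000000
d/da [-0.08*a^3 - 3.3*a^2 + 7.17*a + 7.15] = -0.24*a^2 - 6.6*a + 7.17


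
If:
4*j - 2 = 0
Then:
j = 1/2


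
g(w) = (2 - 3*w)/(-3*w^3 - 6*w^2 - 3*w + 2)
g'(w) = (2 - 3*w)*(9*w^2 + 12*w + 3)/(-3*w^3 - 6*w^2 - 3*w + 2)^2 - 3/(-3*w^3 - 6*w^2 - 3*w + 2) = (-18*w^3 + 24*w)/(9*w^6 + 36*w^5 + 54*w^4 + 24*w^3 - 15*w^2 - 12*w + 4)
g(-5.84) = 0.05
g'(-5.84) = 0.02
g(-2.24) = 0.71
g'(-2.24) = 0.98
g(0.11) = 1.05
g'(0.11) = 1.03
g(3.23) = 0.04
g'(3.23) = -0.02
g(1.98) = 0.08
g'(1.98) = -0.04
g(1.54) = 0.09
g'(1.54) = -0.04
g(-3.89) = 0.14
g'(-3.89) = 0.10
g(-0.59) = 1.64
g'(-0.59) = -1.98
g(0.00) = 1.00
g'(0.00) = 0.00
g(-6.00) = 0.04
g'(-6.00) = 0.02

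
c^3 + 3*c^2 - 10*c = c*(c - 2)*(c + 5)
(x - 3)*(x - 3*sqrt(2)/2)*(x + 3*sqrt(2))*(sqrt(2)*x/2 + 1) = sqrt(2)*x^4/2 - 3*sqrt(2)*x^3/2 + 5*x^3/2 - 15*x^2/2 - 3*sqrt(2)*x^2 - 9*x + 9*sqrt(2)*x + 27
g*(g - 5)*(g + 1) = g^3 - 4*g^2 - 5*g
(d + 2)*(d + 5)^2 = d^3 + 12*d^2 + 45*d + 50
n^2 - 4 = (n - 2)*(n + 2)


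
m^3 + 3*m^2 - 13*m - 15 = (m - 3)*(m + 1)*(m + 5)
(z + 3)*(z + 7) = z^2 + 10*z + 21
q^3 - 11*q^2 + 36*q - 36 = (q - 6)*(q - 3)*(q - 2)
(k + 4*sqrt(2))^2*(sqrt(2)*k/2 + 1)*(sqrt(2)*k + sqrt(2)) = k^4 + k^3 + 9*sqrt(2)*k^3 + 9*sqrt(2)*k^2 + 48*k^2 + 32*sqrt(2)*k + 48*k + 32*sqrt(2)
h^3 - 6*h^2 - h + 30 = (h - 5)*(h - 3)*(h + 2)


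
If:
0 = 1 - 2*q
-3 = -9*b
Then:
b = 1/3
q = 1/2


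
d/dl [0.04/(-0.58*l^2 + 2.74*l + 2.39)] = (0.0464*l - 0.1096)/(-0.58*l^2 + 2.74*l + 2.39)^2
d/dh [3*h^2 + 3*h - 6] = 6*h + 3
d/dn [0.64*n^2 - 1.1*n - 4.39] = 1.28*n - 1.1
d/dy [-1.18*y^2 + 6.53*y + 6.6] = 6.53 - 2.36*y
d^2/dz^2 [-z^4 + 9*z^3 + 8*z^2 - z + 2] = -12*z^2 + 54*z + 16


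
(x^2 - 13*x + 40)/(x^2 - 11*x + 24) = (x - 5)/(x - 3)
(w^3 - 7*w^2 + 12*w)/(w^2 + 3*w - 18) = w*(w - 4)/(w + 6)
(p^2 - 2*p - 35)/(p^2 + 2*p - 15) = (p - 7)/(p - 3)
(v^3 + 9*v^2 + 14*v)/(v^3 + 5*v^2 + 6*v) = (v + 7)/(v + 3)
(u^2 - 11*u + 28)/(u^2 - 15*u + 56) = (u - 4)/(u - 8)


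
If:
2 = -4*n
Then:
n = -1/2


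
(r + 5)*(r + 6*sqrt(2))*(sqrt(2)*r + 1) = sqrt(2)*r^3 + 5*sqrt(2)*r^2 + 13*r^2 + 6*sqrt(2)*r + 65*r + 30*sqrt(2)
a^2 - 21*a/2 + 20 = (a - 8)*(a - 5/2)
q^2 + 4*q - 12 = (q - 2)*(q + 6)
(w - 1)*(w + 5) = w^2 + 4*w - 5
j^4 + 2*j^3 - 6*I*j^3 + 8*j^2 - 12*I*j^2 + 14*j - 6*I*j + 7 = (j + 1)*(j - 7*I)*(-I*j + 1)*(I*j + I)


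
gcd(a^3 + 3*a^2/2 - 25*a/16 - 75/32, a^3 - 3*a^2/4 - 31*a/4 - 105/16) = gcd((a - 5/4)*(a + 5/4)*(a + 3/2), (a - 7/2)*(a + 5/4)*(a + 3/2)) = a^2 + 11*a/4 + 15/8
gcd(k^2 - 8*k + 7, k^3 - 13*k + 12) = k - 1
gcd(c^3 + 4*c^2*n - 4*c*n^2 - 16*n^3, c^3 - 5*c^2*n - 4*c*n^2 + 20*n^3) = c^2 - 4*n^2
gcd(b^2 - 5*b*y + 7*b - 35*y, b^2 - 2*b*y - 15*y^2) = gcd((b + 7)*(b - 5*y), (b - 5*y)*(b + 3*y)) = -b + 5*y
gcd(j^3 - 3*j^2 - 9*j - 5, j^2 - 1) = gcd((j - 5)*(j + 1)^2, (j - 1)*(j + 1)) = j + 1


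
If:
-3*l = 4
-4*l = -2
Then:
No Solution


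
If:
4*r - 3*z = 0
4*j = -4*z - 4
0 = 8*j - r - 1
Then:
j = 1/35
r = -27/35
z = -36/35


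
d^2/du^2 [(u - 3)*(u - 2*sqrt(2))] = 2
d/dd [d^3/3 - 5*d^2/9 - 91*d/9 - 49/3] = d^2 - 10*d/9 - 91/9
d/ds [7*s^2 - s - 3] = 14*s - 1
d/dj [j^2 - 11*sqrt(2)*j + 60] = 2*j - 11*sqrt(2)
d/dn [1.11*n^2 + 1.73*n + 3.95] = 2.22*n + 1.73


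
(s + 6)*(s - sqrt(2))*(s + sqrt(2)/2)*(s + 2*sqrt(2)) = s^4 + 3*sqrt(2)*s^3/2 + 6*s^3 - 3*s^2 + 9*sqrt(2)*s^2 - 18*s - 2*sqrt(2)*s - 12*sqrt(2)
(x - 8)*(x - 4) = x^2 - 12*x + 32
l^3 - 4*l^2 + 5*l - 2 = (l - 2)*(l - 1)^2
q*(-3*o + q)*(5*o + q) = -15*o^2*q + 2*o*q^2 + q^3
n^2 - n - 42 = (n - 7)*(n + 6)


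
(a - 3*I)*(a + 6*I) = a^2 + 3*I*a + 18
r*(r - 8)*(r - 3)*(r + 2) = r^4 - 9*r^3 + 2*r^2 + 48*r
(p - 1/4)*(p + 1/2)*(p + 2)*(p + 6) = p^4 + 33*p^3/4 + 111*p^2/8 + 2*p - 3/2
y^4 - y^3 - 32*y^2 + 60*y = y*(y - 5)*(y - 2)*(y + 6)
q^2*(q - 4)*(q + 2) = q^4 - 2*q^3 - 8*q^2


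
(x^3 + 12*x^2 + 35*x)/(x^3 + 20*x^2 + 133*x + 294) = x*(x + 5)/(x^2 + 13*x + 42)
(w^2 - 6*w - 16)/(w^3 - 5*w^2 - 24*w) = (w + 2)/(w*(w + 3))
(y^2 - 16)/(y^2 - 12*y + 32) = (y + 4)/(y - 8)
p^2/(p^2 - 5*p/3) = 3*p/(3*p - 5)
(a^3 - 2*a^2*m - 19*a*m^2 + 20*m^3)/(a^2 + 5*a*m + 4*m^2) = (a^2 - 6*a*m + 5*m^2)/(a + m)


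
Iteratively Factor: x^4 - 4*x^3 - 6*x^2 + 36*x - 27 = (x - 3)*(x^3 - x^2 - 9*x + 9) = (x - 3)*(x - 1)*(x^2 - 9) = (x - 3)*(x - 1)*(x + 3)*(x - 3)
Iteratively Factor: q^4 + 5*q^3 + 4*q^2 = (q + 4)*(q^3 + q^2) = q*(q + 4)*(q^2 + q) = q^2*(q + 4)*(q + 1)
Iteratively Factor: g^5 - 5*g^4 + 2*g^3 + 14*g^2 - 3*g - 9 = (g - 3)*(g^4 - 2*g^3 - 4*g^2 + 2*g + 3) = (g - 3)^2*(g^3 + g^2 - g - 1) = (g - 3)^2*(g + 1)*(g^2 - 1) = (g - 3)^2*(g - 1)*(g + 1)*(g + 1)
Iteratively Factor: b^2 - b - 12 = (b + 3)*(b - 4)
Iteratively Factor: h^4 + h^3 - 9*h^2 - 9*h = (h)*(h^3 + h^2 - 9*h - 9) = h*(h - 3)*(h^2 + 4*h + 3) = h*(h - 3)*(h + 1)*(h + 3)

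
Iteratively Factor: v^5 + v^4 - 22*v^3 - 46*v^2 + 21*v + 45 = (v + 3)*(v^4 - 2*v^3 - 16*v^2 + 2*v + 15) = (v + 1)*(v + 3)*(v^3 - 3*v^2 - 13*v + 15) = (v - 1)*(v + 1)*(v + 3)*(v^2 - 2*v - 15) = (v - 5)*(v - 1)*(v + 1)*(v + 3)*(v + 3)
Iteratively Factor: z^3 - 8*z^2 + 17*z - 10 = (z - 1)*(z^2 - 7*z + 10) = (z - 5)*(z - 1)*(z - 2)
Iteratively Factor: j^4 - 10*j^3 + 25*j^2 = (j - 5)*(j^3 - 5*j^2) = j*(j - 5)*(j^2 - 5*j) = j^2*(j - 5)*(j - 5)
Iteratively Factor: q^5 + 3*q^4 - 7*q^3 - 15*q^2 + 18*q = (q + 3)*(q^4 - 7*q^2 + 6*q) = (q - 2)*(q + 3)*(q^3 + 2*q^2 - 3*q) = q*(q - 2)*(q + 3)*(q^2 + 2*q - 3) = q*(q - 2)*(q - 1)*(q + 3)*(q + 3)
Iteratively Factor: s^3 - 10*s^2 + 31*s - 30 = (s - 3)*(s^2 - 7*s + 10) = (s - 5)*(s - 3)*(s - 2)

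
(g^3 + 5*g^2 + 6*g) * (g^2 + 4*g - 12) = g^5 + 9*g^4 + 14*g^3 - 36*g^2 - 72*g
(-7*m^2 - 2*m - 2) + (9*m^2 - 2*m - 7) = 2*m^2 - 4*m - 9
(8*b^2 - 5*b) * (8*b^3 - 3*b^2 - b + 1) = 64*b^5 - 64*b^4 + 7*b^3 + 13*b^2 - 5*b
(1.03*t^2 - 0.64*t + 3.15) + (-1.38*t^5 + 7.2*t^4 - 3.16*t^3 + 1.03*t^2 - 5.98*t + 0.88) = -1.38*t^5 + 7.2*t^4 - 3.16*t^3 + 2.06*t^2 - 6.62*t + 4.03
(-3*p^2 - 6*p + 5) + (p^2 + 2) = -2*p^2 - 6*p + 7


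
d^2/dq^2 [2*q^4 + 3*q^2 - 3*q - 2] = 24*q^2 + 6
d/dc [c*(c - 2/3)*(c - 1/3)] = 3*c^2 - 2*c + 2/9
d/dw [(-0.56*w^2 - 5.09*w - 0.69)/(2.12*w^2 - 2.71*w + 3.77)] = (12.3084*w^2 - 1.2968*w - 21.0592)/(4.4944*w^4 - 11.4904*w^3 + 23.3289*w^2 - 20.4334*w + 14.2129)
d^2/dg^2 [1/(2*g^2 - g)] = 2*(-2*g*(2*g - 1) + (4*g - 1)^2)/(g^3*(2*g - 1)^3)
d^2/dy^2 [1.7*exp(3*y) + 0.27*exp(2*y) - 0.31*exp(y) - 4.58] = (15.3*exp(2*y) + 1.08*exp(y) - 0.31)*exp(y)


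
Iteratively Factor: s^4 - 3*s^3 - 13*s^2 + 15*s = (s - 5)*(s^3 + 2*s^2 - 3*s) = (s - 5)*(s - 1)*(s^2 + 3*s) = (s - 5)*(s - 1)*(s + 3)*(s)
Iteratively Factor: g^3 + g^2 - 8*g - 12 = (g + 2)*(g^2 - g - 6) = (g - 3)*(g + 2)*(g + 2)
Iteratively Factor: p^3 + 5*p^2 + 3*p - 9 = (p + 3)*(p^2 + 2*p - 3) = (p - 1)*(p + 3)*(p + 3)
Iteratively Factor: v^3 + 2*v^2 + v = (v + 1)*(v^2 + v) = (v + 1)^2*(v)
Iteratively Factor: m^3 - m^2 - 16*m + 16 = (m - 1)*(m^2 - 16) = (m - 4)*(m - 1)*(m + 4)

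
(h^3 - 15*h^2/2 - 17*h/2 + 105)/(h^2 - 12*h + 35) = (h^2 - 5*h/2 - 21)/(h - 7)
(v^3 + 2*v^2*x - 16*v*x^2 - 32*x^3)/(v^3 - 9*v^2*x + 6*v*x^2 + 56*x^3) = (-v - 4*x)/(-v + 7*x)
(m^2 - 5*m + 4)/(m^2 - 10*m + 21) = (m^2 - 5*m + 4)/(m^2 - 10*m + 21)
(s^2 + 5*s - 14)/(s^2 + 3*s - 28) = (s - 2)/(s - 4)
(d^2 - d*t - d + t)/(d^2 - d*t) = (d - 1)/d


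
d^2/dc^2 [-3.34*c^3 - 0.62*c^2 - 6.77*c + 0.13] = -20.04*c - 1.24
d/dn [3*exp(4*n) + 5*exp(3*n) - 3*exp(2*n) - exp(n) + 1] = (12*exp(3*n) + 15*exp(2*n) - 6*exp(n) - 1)*exp(n)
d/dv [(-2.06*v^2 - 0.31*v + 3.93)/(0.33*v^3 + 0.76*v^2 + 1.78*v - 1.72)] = (0.6798*v^4 + 0.2046*v^3 - 7.3219*v^2 + 1.1128*v - 6.4622)/(0.1089*v^6 + 0.5016*v^5 + 1.7524*v^4 + 1.5704*v^3 + 0.554*v^2 - 6.1232*v + 2.9584)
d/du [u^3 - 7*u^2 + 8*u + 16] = 3*u^2 - 14*u + 8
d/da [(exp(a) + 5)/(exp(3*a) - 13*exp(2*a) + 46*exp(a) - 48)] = (-(exp(a) + 5)*(3*exp(2*a) - 26*exp(a) + 46) + exp(3*a) - 13*exp(2*a) + 46*exp(a) - 48)*exp(a)/(exp(3*a) - 13*exp(2*a) + 46*exp(a) - 48)^2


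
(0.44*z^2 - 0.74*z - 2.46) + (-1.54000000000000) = 0.44*z^2 - 0.74*z - 4.0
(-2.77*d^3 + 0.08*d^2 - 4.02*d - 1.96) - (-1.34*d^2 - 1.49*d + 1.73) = -2.77*d^3 + 1.42*d^2 - 2.53*d - 3.69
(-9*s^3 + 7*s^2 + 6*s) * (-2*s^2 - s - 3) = 18*s^5 - 5*s^4 + 8*s^3 - 27*s^2 - 18*s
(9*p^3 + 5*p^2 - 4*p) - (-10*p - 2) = 9*p^3 + 5*p^2 + 6*p + 2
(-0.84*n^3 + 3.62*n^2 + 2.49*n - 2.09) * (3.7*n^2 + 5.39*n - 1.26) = -3.108*n^5 + 8.8664*n^4 + 29.7832*n^3 + 1.1269*n^2 - 14.4025*n + 2.6334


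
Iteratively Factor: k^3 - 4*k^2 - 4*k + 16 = (k - 2)*(k^2 - 2*k - 8) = (k - 4)*(k - 2)*(k + 2)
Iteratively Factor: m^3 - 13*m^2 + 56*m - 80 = (m - 4)*(m^2 - 9*m + 20) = (m - 4)^2*(m - 5)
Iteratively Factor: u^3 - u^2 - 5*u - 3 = (u - 3)*(u^2 + 2*u + 1) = (u - 3)*(u + 1)*(u + 1)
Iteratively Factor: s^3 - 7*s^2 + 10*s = (s - 5)*(s^2 - 2*s) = (s - 5)*(s - 2)*(s)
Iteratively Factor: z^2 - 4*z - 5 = (z + 1)*(z - 5)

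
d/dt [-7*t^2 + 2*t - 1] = 2 - 14*t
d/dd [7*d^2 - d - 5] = 14*d - 1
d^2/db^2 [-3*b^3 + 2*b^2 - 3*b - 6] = 4 - 18*b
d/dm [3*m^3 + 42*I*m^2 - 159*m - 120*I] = 9*m^2 + 84*I*m - 159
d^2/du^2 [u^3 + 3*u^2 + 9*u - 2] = 6*u + 6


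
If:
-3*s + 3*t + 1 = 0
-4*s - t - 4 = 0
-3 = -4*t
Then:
No Solution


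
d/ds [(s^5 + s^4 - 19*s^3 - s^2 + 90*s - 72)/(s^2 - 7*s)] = (3*s^6 - 26*s^5 - 40*s^4 + 266*s^3 - 83*s^2 + 144*s - 504)/(s^2*(s^2 - 14*s + 49))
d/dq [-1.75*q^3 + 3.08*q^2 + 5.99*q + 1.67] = -5.25*q^2 + 6.16*q + 5.99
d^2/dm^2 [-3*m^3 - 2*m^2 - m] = -18*m - 4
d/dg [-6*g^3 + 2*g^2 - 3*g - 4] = -18*g^2 + 4*g - 3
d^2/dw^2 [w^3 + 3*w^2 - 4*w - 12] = 6*w + 6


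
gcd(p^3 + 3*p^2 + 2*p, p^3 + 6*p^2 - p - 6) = p + 1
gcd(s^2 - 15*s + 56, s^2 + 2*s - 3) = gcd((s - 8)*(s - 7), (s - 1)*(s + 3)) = 1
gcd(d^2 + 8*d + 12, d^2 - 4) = d + 2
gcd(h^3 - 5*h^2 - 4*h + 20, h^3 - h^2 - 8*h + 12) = h - 2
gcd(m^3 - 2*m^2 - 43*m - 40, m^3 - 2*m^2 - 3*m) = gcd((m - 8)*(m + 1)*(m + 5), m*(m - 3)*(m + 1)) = m + 1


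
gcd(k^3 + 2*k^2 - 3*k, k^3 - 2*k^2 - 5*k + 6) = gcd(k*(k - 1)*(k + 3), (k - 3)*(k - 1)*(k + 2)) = k - 1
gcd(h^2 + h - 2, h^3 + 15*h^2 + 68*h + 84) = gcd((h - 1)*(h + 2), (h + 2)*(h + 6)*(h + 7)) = h + 2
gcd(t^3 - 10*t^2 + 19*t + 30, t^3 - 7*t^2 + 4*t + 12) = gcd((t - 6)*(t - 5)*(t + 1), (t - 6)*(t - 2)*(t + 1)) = t^2 - 5*t - 6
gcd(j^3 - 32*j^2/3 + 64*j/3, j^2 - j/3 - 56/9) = j - 8/3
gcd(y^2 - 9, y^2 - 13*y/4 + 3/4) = y - 3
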